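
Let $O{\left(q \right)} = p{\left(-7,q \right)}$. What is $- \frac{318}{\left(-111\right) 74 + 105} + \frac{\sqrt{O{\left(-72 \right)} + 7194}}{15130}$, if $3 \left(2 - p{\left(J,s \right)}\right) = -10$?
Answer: $\frac{2}{51} + \frac{\sqrt{64794}}{45390} \approx 0.044824$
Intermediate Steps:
$p{\left(J,s \right)} = \frac{16}{3}$ ($p{\left(J,s \right)} = 2 - - \frac{10}{3} = 2 + \frac{10}{3} = \frac{16}{3}$)
$O{\left(q \right)} = \frac{16}{3}$
$- \frac{318}{\left(-111\right) 74 + 105} + \frac{\sqrt{O{\left(-72 \right)} + 7194}}{15130} = - \frac{318}{\left(-111\right) 74 + 105} + \frac{\sqrt{\frac{16}{3} + 7194}}{15130} = - \frac{318}{-8214 + 105} + \sqrt{\frac{21598}{3}} \cdot \frac{1}{15130} = - \frac{318}{-8109} + \frac{\sqrt{64794}}{3} \cdot \frac{1}{15130} = \left(-318\right) \left(- \frac{1}{8109}\right) + \frac{\sqrt{64794}}{45390} = \frac{2}{51} + \frac{\sqrt{64794}}{45390}$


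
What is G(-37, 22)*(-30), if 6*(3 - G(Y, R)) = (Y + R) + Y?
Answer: -350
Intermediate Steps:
G(Y, R) = 3 - Y/3 - R/6 (G(Y, R) = 3 - ((Y + R) + Y)/6 = 3 - ((R + Y) + Y)/6 = 3 - (R + 2*Y)/6 = 3 + (-Y/3 - R/6) = 3 - Y/3 - R/6)
G(-37, 22)*(-30) = (3 - ⅓*(-37) - ⅙*22)*(-30) = (3 + 37/3 - 11/3)*(-30) = (35/3)*(-30) = -350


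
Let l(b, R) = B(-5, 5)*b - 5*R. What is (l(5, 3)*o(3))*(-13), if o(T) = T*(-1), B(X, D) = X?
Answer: -1560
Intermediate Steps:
o(T) = -T
l(b, R) = -5*R - 5*b (l(b, R) = -5*b - 5*R = -5*R - 5*b)
(l(5, 3)*o(3))*(-13) = ((-5*3 - 5*5)*(-1*3))*(-13) = ((-15 - 25)*(-3))*(-13) = -40*(-3)*(-13) = 120*(-13) = -1560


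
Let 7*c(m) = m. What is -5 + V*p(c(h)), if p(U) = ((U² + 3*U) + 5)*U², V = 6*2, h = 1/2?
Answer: -44951/9604 ≈ -4.6804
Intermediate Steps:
h = ½ ≈ 0.50000
V = 12
c(m) = m/7
p(U) = U²*(5 + U² + 3*U) (p(U) = (5 + U² + 3*U)*U² = U²*(5 + U² + 3*U))
-5 + V*p(c(h)) = -5 + 12*(((⅐)*(½))²*(5 + ((⅐)*(½))² + 3*((⅐)*(½)))) = -5 + 12*((1/14)²*(5 + (1/14)² + 3*(1/14))) = -5 + 12*((5 + 1/196 + 3/14)/196) = -5 + 12*((1/196)*(1023/196)) = -5 + 12*(1023/38416) = -5 + 3069/9604 = -44951/9604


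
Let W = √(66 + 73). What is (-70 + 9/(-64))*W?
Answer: -4489*√139/64 ≈ -826.95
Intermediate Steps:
W = √139 ≈ 11.790
(-70 + 9/(-64))*W = (-70 + 9/(-64))*√139 = (-70 + 9*(-1/64))*√139 = (-70 - 9/64)*√139 = -4489*√139/64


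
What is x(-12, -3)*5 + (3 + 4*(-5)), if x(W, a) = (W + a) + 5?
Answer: -67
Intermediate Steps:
x(W, a) = 5 + W + a
x(-12, -3)*5 + (3 + 4*(-5)) = (5 - 12 - 3)*5 + (3 + 4*(-5)) = -10*5 + (3 - 20) = -50 - 17 = -67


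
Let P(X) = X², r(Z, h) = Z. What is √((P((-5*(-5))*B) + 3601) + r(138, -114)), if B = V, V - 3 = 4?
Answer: 22*√71 ≈ 185.38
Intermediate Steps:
V = 7 (V = 3 + 4 = 7)
B = 7
√((P((-5*(-5))*B) + 3601) + r(138, -114)) = √(((-5*(-5)*7)² + 3601) + 138) = √(((25*7)² + 3601) + 138) = √((175² + 3601) + 138) = √((30625 + 3601) + 138) = √(34226 + 138) = √34364 = 22*√71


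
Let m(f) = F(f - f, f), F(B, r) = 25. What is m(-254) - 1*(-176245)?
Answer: 176270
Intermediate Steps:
m(f) = 25
m(-254) - 1*(-176245) = 25 - 1*(-176245) = 25 + 176245 = 176270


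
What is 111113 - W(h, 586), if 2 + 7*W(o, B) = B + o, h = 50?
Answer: 777157/7 ≈ 1.1102e+5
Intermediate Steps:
W(o, B) = -2/7 + B/7 + o/7 (W(o, B) = -2/7 + (B + o)/7 = -2/7 + (B/7 + o/7) = -2/7 + B/7 + o/7)
111113 - W(h, 586) = 111113 - (-2/7 + (⅐)*586 + (⅐)*50) = 111113 - (-2/7 + 586/7 + 50/7) = 111113 - 1*634/7 = 111113 - 634/7 = 777157/7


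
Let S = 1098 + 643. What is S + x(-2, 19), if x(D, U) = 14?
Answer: 1755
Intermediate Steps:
S = 1741
S + x(-2, 19) = 1741 + 14 = 1755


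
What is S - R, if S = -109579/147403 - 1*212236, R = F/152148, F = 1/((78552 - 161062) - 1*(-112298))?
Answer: -141786371576122152091/668057610131472 ≈ -2.1224e+5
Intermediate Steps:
F = 1/29788 (F = 1/(-82510 + 112298) = 1/29788 ≈ 3.3571e-5)
R = 1/4532184624 (R = (1/29788)/152148 = (1/29788)*(1/152148) = 1/4532184624 ≈ 2.2064e-10)
S = -31284332687/147403 (S = -109579*1/147403 - 212236 = -109579/147403 - 212236 = -31284332687/147403 ≈ -2.1224e+5)
S - R = -31284332687/147403 - 1*1/4532184624 = -31284332687/147403 - 1/4532184624 = -141786371576122152091/668057610131472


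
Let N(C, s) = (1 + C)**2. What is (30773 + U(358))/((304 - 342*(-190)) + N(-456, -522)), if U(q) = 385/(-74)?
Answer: 2276817/20150866 ≈ 0.11299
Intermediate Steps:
U(q) = -385/74 (U(q) = 385*(-1/74) = -385/74)
(30773 + U(358))/((304 - 342*(-190)) + N(-456, -522)) = (30773 - 385/74)/((304 - 342*(-190)) + (1 - 456)**2) = 2276817/(74*((304 + 64980) + (-455)**2)) = 2276817/(74*(65284 + 207025)) = (2276817/74)/272309 = (2276817/74)*(1/272309) = 2276817/20150866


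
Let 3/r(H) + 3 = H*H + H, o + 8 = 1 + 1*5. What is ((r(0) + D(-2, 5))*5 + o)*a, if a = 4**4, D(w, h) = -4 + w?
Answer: -9472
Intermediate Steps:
o = -2 (o = -8 + (1 + 1*5) = -8 + (1 + 5) = -8 + 6 = -2)
r(H) = 3/(-3 + H + H**2) (r(H) = 3/(-3 + (H*H + H)) = 3/(-3 + (H**2 + H)) = 3/(-3 + (H + H**2)) = 3/(-3 + H + H**2))
a = 256
((r(0) + D(-2, 5))*5 + o)*a = ((3/(-3 + 0 + 0**2) + (-4 - 2))*5 - 2)*256 = ((3/(-3 + 0 + 0) - 6)*5 - 2)*256 = ((3/(-3) - 6)*5 - 2)*256 = ((3*(-1/3) - 6)*5 - 2)*256 = ((-1 - 6)*5 - 2)*256 = (-7*5 - 2)*256 = (-35 - 2)*256 = -37*256 = -9472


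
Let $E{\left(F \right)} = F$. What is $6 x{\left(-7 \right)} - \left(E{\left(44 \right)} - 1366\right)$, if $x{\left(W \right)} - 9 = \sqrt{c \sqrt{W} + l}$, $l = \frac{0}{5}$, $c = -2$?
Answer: $1376 + 6 \sqrt[4]{7} \left(1 - i\right) \approx 1385.8 - 9.7595 i$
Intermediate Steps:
$l = 0$ ($l = 0 \cdot \frac{1}{5} = 0$)
$x{\left(W \right)} = 9 + \sqrt{2} \sqrt{- \sqrt{W}}$ ($x{\left(W \right)} = 9 + \sqrt{- 2 \sqrt{W} + 0} = 9 + \sqrt{- 2 \sqrt{W}} = 9 + \sqrt{2} \sqrt{- \sqrt{W}}$)
$6 x{\left(-7 \right)} - \left(E{\left(44 \right)} - 1366\right) = 6 \left(9 + \sqrt{2} \sqrt{- \sqrt{-7}}\right) - \left(44 - 1366\right) = 6 \left(9 + \sqrt{2} \sqrt{- i \sqrt{7}}\right) - -1322 = 6 \left(9 + \sqrt{2} \sqrt{- i \sqrt{7}}\right) + 1322 = 6 \left(9 + \sqrt{2} \sqrt[4]{7} \sqrt{- i}\right) + 1322 = \left(54 + 6 \sqrt{2} \sqrt[4]{7} \sqrt{- i}\right) + 1322 = 1376 + 6 \sqrt{2} \sqrt[4]{7} \sqrt{- i}$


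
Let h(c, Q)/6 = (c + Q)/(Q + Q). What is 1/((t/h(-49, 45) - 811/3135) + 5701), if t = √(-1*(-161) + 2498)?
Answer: 896450691840/5104553508079741 + 589693500*√2659/5104553508079741 ≈ 0.00018157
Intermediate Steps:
h(c, Q) = 3*(Q + c)/Q (h(c, Q) = 6*((c + Q)/(Q + Q)) = 6*((Q + c)/((2*Q))) = 6*((Q + c)*(1/(2*Q))) = 6*((Q + c)/(2*Q)) = 3*(Q + c)/Q)
t = √2659 (t = √(161 + 2498) = √2659 ≈ 51.565)
1/((t/h(-49, 45) - 811/3135) + 5701) = 1/((√2659/(3 + 3*(-49)/45) - 811/3135) + 5701) = 1/((√2659/(3 + 3*(-49)*(1/45)) - 811*1/3135) + 5701) = 1/((√2659/(3 - 49/15) - 811/3135) + 5701) = 1/((√2659/(-4/15) - 811/3135) + 5701) = 1/((√2659*(-15/4) - 811/3135) + 5701) = 1/((-15*√2659/4 - 811/3135) + 5701) = 1/((-811/3135 - 15*√2659/4) + 5701) = 1/(17871824/3135 - 15*√2659/4)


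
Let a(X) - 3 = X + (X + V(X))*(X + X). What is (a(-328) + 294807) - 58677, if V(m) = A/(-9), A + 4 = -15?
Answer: 4046293/9 ≈ 4.4959e+5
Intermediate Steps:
A = -19 (A = -4 - 15 = -19)
V(m) = 19/9 (V(m) = -19/(-9) = -19*(-⅑) = 19/9)
a(X) = 3 + X + 2*X*(19/9 + X) (a(X) = 3 + (X + (X + 19/9)*(X + X)) = 3 + (X + (19/9 + X)*(2*X)) = 3 + (X + 2*X*(19/9 + X)) = 3 + X + 2*X*(19/9 + X))
(a(-328) + 294807) - 58677 = ((3 + 2*(-328)² + (47/9)*(-328)) + 294807) - 58677 = ((3 + 2*107584 - 15416/9) + 294807) - 58677 = ((3 + 215168 - 15416/9) + 294807) - 58677 = (1921123/9 + 294807) - 58677 = 4574386/9 - 58677 = 4046293/9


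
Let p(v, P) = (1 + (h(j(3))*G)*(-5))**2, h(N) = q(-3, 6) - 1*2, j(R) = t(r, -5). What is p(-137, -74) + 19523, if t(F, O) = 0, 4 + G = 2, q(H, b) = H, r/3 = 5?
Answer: 21924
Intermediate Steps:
r = 15 (r = 3*5 = 15)
G = -2 (G = -4 + 2 = -2)
j(R) = 0
h(N) = -5 (h(N) = -3 - 1*2 = -3 - 2 = -5)
p(v, P) = 2401 (p(v, P) = (1 - 5*(-2)*(-5))**2 = (1 + 10*(-5))**2 = (1 - 50)**2 = (-49)**2 = 2401)
p(-137, -74) + 19523 = 2401 + 19523 = 21924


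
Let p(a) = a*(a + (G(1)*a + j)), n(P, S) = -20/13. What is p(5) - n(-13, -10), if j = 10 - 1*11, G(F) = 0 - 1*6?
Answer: -1670/13 ≈ -128.46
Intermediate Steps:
n(P, S) = -20/13 (n(P, S) = -20*1/13 = -20/13)
G(F) = -6 (G(F) = 0 - 6 = -6)
j = -1 (j = 10 - 11 = -1)
p(a) = a*(-1 - 5*a) (p(a) = a*(a + (-6*a - 1)) = a*(a + (-1 - 6*a)) = a*(-1 - 5*a))
p(5) - n(-13, -10) = 5*(-1 - 5*5) - 1*(-20/13) = 5*(-1 - 25) + 20/13 = 5*(-26) + 20/13 = -130 + 20/13 = -1670/13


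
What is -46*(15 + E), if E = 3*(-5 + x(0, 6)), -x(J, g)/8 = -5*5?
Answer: -27600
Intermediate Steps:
x(J, g) = 200 (x(J, g) = -(-40)*5 = -8*(-25) = 200)
E = 585 (E = 3*(-5 + 200) = 3*195 = 585)
-46*(15 + E) = -46*(15 + 585) = -46*600 = -27600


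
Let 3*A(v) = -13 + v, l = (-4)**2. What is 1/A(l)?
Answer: 1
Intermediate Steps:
l = 16
A(v) = -13/3 + v/3 (A(v) = (-13 + v)/3 = -13/3 + v/3)
1/A(l) = 1/(-13/3 + (1/3)*16) = 1/(-13/3 + 16/3) = 1/1 = 1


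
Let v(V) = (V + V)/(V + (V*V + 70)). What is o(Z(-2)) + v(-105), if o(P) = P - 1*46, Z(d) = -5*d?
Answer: -5655/157 ≈ -36.019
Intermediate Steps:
o(P) = -46 + P (o(P) = P - 46 = -46 + P)
v(V) = 2*V/(70 + V + V²) (v(V) = (2*V)/(V + (V² + 70)) = (2*V)/(V + (70 + V²)) = (2*V)/(70 + V + V²) = 2*V/(70 + V + V²))
o(Z(-2)) + v(-105) = (-46 - 5*(-2)) + 2*(-105)/(70 - 105 + (-105)²) = (-46 + 10) + 2*(-105)/(70 - 105 + 11025) = -36 + 2*(-105)/10990 = -36 + 2*(-105)*(1/10990) = -36 - 3/157 = -5655/157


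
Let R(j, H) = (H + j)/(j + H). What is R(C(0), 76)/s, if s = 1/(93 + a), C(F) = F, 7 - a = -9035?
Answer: 9135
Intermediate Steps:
a = 9042 (a = 7 - 1*(-9035) = 7 + 9035 = 9042)
s = 1/9135 (s = 1/(93 + 9042) = 1/9135 ≈ 0.00010947)
R(j, H) = 1 (R(j, H) = (H + j)/(H + j) = 1)
R(C(0), 76)/s = 1/(1/9135) = 1*9135 = 9135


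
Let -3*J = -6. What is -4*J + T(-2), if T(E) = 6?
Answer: -2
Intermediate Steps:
J = 2 (J = -⅓*(-6) = 2)
-4*J + T(-2) = -4*2 + 6 = -8 + 6 = -2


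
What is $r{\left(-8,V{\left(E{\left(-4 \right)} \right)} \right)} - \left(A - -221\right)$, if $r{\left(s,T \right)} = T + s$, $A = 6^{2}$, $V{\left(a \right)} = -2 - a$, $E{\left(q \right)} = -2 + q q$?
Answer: $-281$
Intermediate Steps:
$E{\left(q \right)} = -2 + q^{2}$
$A = 36$
$r{\left(-8,V{\left(E{\left(-4 \right)} \right)} \right)} - \left(A - -221\right) = \left(\left(-2 - \left(-2 + \left(-4\right)^{2}\right)\right) - 8\right) - \left(36 - -221\right) = \left(\left(-2 - \left(-2 + 16\right)\right) - 8\right) - \left(36 + 221\right) = \left(\left(-2 - 14\right) - 8\right) - 257 = \left(-16 - 8\right) - 257 = -24 - 257 = -281$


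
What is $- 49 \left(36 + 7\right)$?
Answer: $-2107$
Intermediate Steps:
$- 49 \left(36 + 7\right) = \left(-49\right) 43 = -2107$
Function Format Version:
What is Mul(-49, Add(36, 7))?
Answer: -2107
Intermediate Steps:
Mul(-49, Add(36, 7)) = Mul(-49, 43) = -2107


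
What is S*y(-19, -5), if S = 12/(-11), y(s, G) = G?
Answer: 60/11 ≈ 5.4545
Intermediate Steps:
S = -12/11 (S = 12*(-1/11) = -12/11 ≈ -1.0909)
S*y(-19, -5) = -12/11*(-5) = 60/11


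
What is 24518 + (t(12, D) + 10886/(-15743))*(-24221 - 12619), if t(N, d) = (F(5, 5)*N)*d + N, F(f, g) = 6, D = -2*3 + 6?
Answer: -6172638326/15743 ≈ -3.9209e+5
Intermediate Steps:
D = 0 (D = -6 + 6 = 0)
t(N, d) = N + 6*N*d (t(N, d) = (6*N)*d + N = 6*N*d + N = N + 6*N*d)
24518 + (t(12, D) + 10886/(-15743))*(-24221 - 12619) = 24518 + (12*(1 + 6*0) + 10886/(-15743))*(-24221 - 12619) = 24518 + (12*(1 + 0) + 10886*(-1/15743))*(-36840) = 24518 + (12*1 - 10886/15743)*(-36840) = 24518 + (12 - 10886/15743)*(-36840) = 24518 + (178030/15743)*(-36840) = 24518 - 6558625200/15743 = -6172638326/15743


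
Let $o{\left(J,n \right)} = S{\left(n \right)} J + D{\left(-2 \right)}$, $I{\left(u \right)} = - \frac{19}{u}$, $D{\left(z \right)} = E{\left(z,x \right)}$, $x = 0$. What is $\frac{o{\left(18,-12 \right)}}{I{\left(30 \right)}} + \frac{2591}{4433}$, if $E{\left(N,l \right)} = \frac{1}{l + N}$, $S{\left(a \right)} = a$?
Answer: $\frac{28841564}{84227} \approx 342.43$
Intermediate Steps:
$E{\left(N,l \right)} = \frac{1}{N + l}$
$D{\left(z \right)} = \frac{1}{z}$ ($D{\left(z \right)} = \frac{1}{z + 0} = \frac{1}{z}$)
$o{\left(J,n \right)} = - \frac{1}{2} + J n$ ($o{\left(J,n \right)} = n J + \frac{1}{-2} = J n - \frac{1}{2} = - \frac{1}{2} + J n$)
$\frac{o{\left(18,-12 \right)}}{I{\left(30 \right)}} + \frac{2591}{4433} = \frac{- \frac{1}{2} + 18 \left(-12\right)}{\left(-19\right) \frac{1}{30}} + \frac{2591}{4433} = \frac{- \frac{1}{2} - 216}{\left(-19\right) \frac{1}{30}} + 2591 \cdot \frac{1}{4433} = - \frac{433}{2 \left(- \frac{19}{30}\right)} + \frac{2591}{4433} = \left(- \frac{433}{2}\right) \left(- \frac{30}{19}\right) + \frac{2591}{4433} = \frac{6495}{19} + \frac{2591}{4433} = \frac{28841564}{84227}$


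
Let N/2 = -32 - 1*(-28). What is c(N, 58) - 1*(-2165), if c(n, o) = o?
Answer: 2223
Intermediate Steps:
N = -8 (N = 2*(-32 - 1*(-28)) = 2*(-32 + 28) = 2*(-4) = -8)
c(N, 58) - 1*(-2165) = 58 - 1*(-2165) = 58 + 2165 = 2223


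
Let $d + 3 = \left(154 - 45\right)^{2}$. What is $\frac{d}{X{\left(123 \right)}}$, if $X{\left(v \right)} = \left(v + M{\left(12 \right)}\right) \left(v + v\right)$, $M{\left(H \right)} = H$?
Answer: $\frac{5939}{16605} \approx 0.35766$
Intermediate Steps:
$d = 11878$ ($d = -3 + \left(154 - 45\right)^{2} = -3 + 109^{2} = -3 + 11881 = 11878$)
$X{\left(v \right)} = 2 v \left(12 + v\right)$ ($X{\left(v \right)} = \left(v + 12\right) \left(v + v\right) = \left(12 + v\right) 2 v = 2 v \left(12 + v\right)$)
$\frac{d}{X{\left(123 \right)}} = \frac{11878}{2 \cdot 123 \left(12 + 123\right)} = \frac{11878}{2 \cdot 123 \cdot 135} = \frac{11878}{33210} = 11878 \cdot \frac{1}{33210} = \frac{5939}{16605}$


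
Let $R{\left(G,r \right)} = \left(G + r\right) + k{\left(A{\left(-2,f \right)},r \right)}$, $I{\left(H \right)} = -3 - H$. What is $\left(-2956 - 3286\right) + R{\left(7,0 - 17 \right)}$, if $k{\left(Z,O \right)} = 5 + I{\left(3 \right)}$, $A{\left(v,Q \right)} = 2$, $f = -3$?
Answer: $-6253$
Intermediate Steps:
$k{\left(Z,O \right)} = -1$ ($k{\left(Z,O \right)} = 5 - 6 = -1$)
$R{\left(G,r \right)} = -1 + G + r$ ($R{\left(G,r \right)} = \left(G + r\right) - 1 = -1 + G + r$)
$\left(-2956 - 3286\right) + R{\left(7,0 - 17 \right)} = \left(-2956 - 3286\right) + \left(-1 + 7 + \left(0 - 17\right)\right) = -6242 - 11 = -6253$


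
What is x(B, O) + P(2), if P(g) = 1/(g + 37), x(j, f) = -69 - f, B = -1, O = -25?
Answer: -1715/39 ≈ -43.974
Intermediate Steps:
P(g) = 1/(37 + g)
x(B, O) + P(2) = (-69 - 1*(-25)) + 1/(37 + 2) = (-69 + 25) + 1/39 = -44 + 1/39 = -1715/39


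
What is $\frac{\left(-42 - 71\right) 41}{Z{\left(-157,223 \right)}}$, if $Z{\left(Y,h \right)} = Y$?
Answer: $\frac{4633}{157} \approx 29.51$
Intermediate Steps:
$\frac{\left(-42 - 71\right) 41}{Z{\left(-157,223 \right)}} = \frac{\left(-42 - 71\right) 41}{-157} = \left(-113\right) 41 \left(- \frac{1}{157}\right) = \left(-4633\right) \left(- \frac{1}{157}\right) = \frac{4633}{157}$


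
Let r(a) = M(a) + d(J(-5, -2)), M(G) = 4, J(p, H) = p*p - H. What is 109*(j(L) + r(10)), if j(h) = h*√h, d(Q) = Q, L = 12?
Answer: 3379 + 2616*√3 ≈ 7910.0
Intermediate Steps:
J(p, H) = p² - H
j(h) = h^(3/2)
r(a) = 31 (r(a) = 4 + ((-5)² - 1*(-2)) = 4 + (25 + 2) = 4 + 27 = 31)
109*(j(L) + r(10)) = 109*(12^(3/2) + 31) = 109*(24*√3 + 31) = 109*(31 + 24*√3) = 3379 + 2616*√3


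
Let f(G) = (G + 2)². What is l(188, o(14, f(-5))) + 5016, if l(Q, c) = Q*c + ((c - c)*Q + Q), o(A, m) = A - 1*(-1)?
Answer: 8024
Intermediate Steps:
f(G) = (2 + G)²
o(A, m) = 1 + A (o(A, m) = A + 1 = 1 + A)
l(Q, c) = Q + Q*c (l(Q, c) = Q*c + (0*Q + Q) = Q*c + (0 + Q) = Q*c + Q = Q + Q*c)
l(188, o(14, f(-5))) + 5016 = 188*(1 + (1 + 14)) + 5016 = 188*(1 + 15) + 5016 = 188*16 + 5016 = 3008 + 5016 = 8024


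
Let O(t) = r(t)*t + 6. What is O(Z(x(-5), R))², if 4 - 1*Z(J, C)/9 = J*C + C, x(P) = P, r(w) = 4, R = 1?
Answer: 86436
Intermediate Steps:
Z(J, C) = 36 - 9*C - 9*C*J (Z(J, C) = 36 - 9*(J*C + C) = 36 - 9*(C*J + C) = 36 - 9*(C + C*J) = 36 + (-9*C - 9*C*J) = 36 - 9*C - 9*C*J)
O(t) = 6 + 4*t (O(t) = 4*t + 6 = 6 + 4*t)
O(Z(x(-5), R))² = (6 + 4*(36 - 9*1 - 9*1*(-5)))² = (6 + 4*(36 - 9 + 45))² = (6 + 4*72)² = (6 + 288)² = 294² = 86436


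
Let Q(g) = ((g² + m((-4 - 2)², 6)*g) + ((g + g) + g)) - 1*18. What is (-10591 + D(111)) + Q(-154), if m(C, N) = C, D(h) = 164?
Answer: 7265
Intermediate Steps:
Q(g) = -18 + g² + 39*g (Q(g) = ((g² + (-4 - 2)²*g) + ((g + g) + g)) - 1*18 = ((g² + (-6)²*g) + (2*g + g)) - 18 = ((g² + 36*g) + 3*g) - 18 = (g² + 39*g) - 18 = -18 + g² + 39*g)
(-10591 + D(111)) + Q(-154) = (-10591 + 164) + (-18 + (-154)² + 39*(-154)) = -10427 + (-18 + 23716 - 6006) = -10427 + 17692 = 7265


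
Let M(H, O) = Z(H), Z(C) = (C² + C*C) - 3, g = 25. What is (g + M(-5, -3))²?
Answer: 5184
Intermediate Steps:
Z(C) = -3 + 2*C² (Z(C) = (C² + C²) - 3 = 2*C² - 3 = -3 + 2*C²)
M(H, O) = -3 + 2*H²
(g + M(-5, -3))² = (25 + (-3 + 2*(-5)²))² = (25 + (-3 + 2*25))² = (25 + (-3 + 50))² = (25 + 47)² = 72² = 5184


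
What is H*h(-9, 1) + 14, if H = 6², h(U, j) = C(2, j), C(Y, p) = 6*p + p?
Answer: 266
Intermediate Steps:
C(Y, p) = 7*p
h(U, j) = 7*j
H = 36
H*h(-9, 1) + 14 = 36*(7*1) + 14 = 36*7 + 14 = 252 + 14 = 266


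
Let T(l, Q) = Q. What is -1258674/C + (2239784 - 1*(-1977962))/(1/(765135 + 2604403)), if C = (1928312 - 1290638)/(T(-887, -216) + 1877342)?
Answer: 1510421388543828938/106279 ≈ 1.4212e+13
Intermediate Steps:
C = 318837/938563 (C = (1928312 - 1290638)/(-216 + 1877342) = 637674/1877126 = 637674*(1/1877126) = 318837/938563 ≈ 0.33971)
-1258674/C + (2239784 - 1*(-1977962))/(1/(765135 + 2604403)) = -1258674/318837/938563 + (2239784 - 1*(-1977962))/(1/(765135 + 2604403)) = -1258674*938563/318837 + (2239784 + 1977962)/(1/3369538) = -393781615154/106279 + 4217746/(1/3369538) = -393781615154/106279 + 4217746*3369538 = -393781615154/106279 + 14211855421348 = 1510421388543828938/106279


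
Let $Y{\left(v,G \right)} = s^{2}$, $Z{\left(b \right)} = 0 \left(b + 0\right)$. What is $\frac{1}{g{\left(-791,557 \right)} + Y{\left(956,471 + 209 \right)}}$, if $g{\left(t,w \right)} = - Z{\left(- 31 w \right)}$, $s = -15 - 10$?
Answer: $\frac{1}{625} \approx 0.0016$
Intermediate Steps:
$s = -25$
$Z{\left(b \right)} = 0$ ($Z{\left(b \right)} = 0 b = 0$)
$Y{\left(v,G \right)} = 625$ ($Y{\left(v,G \right)} = \left(-25\right)^{2} = 625$)
$g{\left(t,w \right)} = 0$ ($g{\left(t,w \right)} = \left(-1\right) 0 = 0$)
$\frac{1}{g{\left(-791,557 \right)} + Y{\left(956,471 + 209 \right)}} = \frac{1}{0 + 625} = \frac{1}{625}$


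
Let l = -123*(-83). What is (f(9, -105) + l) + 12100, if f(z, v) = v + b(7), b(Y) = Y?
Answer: 22211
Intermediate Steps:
l = 10209
f(z, v) = 7 + v (f(z, v) = v + 7 = 7 + v)
(f(9, -105) + l) + 12100 = ((7 - 105) + 10209) + 12100 = (-98 + 10209) + 12100 = 10111 + 12100 = 22211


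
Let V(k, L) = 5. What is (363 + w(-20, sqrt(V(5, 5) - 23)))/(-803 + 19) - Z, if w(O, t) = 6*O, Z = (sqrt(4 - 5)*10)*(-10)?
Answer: -243/784 + 100*I ≈ -0.30995 + 100.0*I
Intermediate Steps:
Z = -100*I (Z = (sqrt(-1)*10)*(-10) = (I*10)*(-10) = (10*I)*(-10) = -100*I ≈ -100.0*I)
(363 + w(-20, sqrt(V(5, 5) - 23)))/(-803 + 19) - Z = (363 + 6*(-20))/(-803 + 19) - (-100)*I = (363 - 120)/(-784) + 100*I = 243*(-1/784) + 100*I = -243/784 + 100*I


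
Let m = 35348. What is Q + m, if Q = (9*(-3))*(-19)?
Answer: 35861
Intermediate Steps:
Q = 513 (Q = -27*(-19) = 513)
Q + m = 513 + 35348 = 35861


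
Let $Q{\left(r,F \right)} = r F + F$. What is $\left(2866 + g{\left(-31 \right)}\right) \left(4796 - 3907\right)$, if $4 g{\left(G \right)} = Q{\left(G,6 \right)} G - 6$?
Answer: $\frac{7573391}{2} \approx 3.7867 \cdot 10^{6}$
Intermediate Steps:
$Q{\left(r,F \right)} = F + F r$ ($Q{\left(r,F \right)} = F r + F = F + F r$)
$g{\left(G \right)} = - \frac{3}{2} + \frac{G \left(6 + 6 G\right)}{4}$ ($g{\left(G \right)} = \frac{6 \left(1 + G\right) G - 6}{4} = \frac{\left(6 + 6 G\right) G - 6}{4} = \frac{G \left(6 + 6 G\right) - 6}{4} = \frac{-6 + G \left(6 + 6 G\right)}{4} = - \frac{3}{2} + \frac{G \left(6 + 6 G\right)}{4}$)
$\left(2866 + g{\left(-31 \right)}\right) \left(4796 - 3907\right) = \left(2866 - \left(\frac{3}{2} + \frac{93 \left(1 - 31\right)}{2}\right)\right) \left(4796 - 3907\right) = \left(2866 - \left(\frac{3}{2} + \frac{93}{2} \left(-30\right)\right)\right) 889 = \left(2866 + \left(- \frac{3}{2} + 1395\right)\right) 889 = \left(2866 + \frac{2787}{2}\right) 889 = \frac{8519}{2} \cdot 889 = \frac{7573391}{2}$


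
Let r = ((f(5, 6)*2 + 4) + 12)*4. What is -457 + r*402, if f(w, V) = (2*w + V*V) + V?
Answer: 192503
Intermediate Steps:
f(w, V) = V + V² + 2*w (f(w, V) = (2*w + V²) + V = (V² + 2*w) + V = V + V² + 2*w)
r = 480 (r = (((6 + 6² + 2*5)*2 + 4) + 12)*4 = (((6 + 36 + 10)*2 + 4) + 12)*4 = ((52*2 + 4) + 12)*4 = ((104 + 4) + 12)*4 = (108 + 12)*4 = 120*4 = 480)
-457 + r*402 = -457 + 480*402 = -457 + 192960 = 192503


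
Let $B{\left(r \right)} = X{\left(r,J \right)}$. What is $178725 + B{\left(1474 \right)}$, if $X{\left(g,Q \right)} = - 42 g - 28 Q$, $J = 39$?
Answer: $115725$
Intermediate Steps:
$B{\left(r \right)} = -1092 - 42 r$ ($B{\left(r \right)} = - 42 r - 1092 = -1092 - 42 r$)
$178725 + B{\left(1474 \right)} = 178725 - 63000 = 115725$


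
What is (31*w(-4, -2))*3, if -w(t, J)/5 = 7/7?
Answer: -465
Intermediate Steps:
w(t, J) = -5 (w(t, J) = -35/7 = -5*1 = -5)
(31*w(-4, -2))*3 = (31*(-5))*3 = -155*3 = -465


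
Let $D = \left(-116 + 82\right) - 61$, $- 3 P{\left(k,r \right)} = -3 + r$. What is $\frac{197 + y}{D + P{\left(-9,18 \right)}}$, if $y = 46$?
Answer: $- \frac{243}{100} \approx -2.43$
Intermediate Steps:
$P{\left(k,r \right)} = 1 - \frac{r}{3}$ ($P{\left(k,r \right)} = - \frac{-3 + r}{3} = 1 - \frac{r}{3}$)
$D = -95$ ($D = -34 - 61 = -95$)
$\frac{197 + y}{D + P{\left(-9,18 \right)}} = \frac{197 + 46}{-95 + \left(1 - 6\right)} = \frac{243}{-95 + \left(1 - 6\right)} = \frac{243}{-95 - 5} = \frac{243}{-100} = 243 \left(- \frac{1}{100}\right) = - \frac{243}{100}$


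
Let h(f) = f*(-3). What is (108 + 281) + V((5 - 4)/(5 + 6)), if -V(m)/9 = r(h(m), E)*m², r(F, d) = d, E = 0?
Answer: 389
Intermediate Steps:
h(f) = -3*f
V(m) = 0 (V(m) = -0*m² = -9*0 = 0)
(108 + 281) + V((5 - 4)/(5 + 6)) = (108 + 281) + 0 = 389 + 0 = 389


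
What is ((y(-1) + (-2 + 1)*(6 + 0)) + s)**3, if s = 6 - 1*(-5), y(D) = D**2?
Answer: 216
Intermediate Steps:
s = 11 (s = 6 + 5 = 11)
((y(-1) + (-2 + 1)*(6 + 0)) + s)**3 = (((-1)**2 + (-2 + 1)*(6 + 0)) + 11)**3 = ((1 - 1*6) + 11)**3 = ((1 - 6) + 11)**3 = (-5 + 11)**3 = 6**3 = 216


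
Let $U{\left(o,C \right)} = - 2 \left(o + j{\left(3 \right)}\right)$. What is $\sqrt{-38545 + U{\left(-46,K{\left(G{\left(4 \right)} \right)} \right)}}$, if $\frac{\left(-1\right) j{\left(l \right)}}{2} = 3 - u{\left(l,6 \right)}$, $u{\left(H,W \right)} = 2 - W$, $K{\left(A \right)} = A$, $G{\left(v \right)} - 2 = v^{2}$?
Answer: $5 i \sqrt{1537} \approx 196.02 i$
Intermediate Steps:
$G{\left(v \right)} = 2 + v^{2}$
$j{\left(l \right)} = -14$ ($j{\left(l \right)} = - 2 \left(3 - \left(2 - 6\right)\right) = - 2 \left(3 - -4\right) = - 2 \left(3 + 4\right) = \left(-2\right) 7 = -14$)
$U{\left(o,C \right)} = 28 - 2 o$ ($U{\left(o,C \right)} = - 2 \left(o - 14\right) = - 2 \left(-14 + o\right) = 28 - 2 o$)
$\sqrt{-38545 + U{\left(-46,K{\left(G{\left(4 \right)} \right)} \right)}} = \sqrt{-38545 + \left(28 - -92\right)} = \sqrt{-38545 + \left(28 + 92\right)} = \sqrt{-38545 + 120} = \sqrt{-38425} = 5 i \sqrt{1537}$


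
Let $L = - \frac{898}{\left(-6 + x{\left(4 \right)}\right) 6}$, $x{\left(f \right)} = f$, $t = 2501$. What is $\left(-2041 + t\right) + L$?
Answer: $\frac{3209}{6} \approx 534.83$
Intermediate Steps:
$L = \frac{449}{6}$ ($L = - \frac{898}{\left(-6 + 4\right) 6} = - \frac{898}{\left(-2\right) 6} = - \frac{898}{-12} = \left(-898\right) \left(- \frac{1}{12}\right) = \frac{449}{6} \approx 74.833$)
$\left(-2041 + t\right) + L = \left(-2041 + 2501\right) + \frac{449}{6} = 460 + \frac{449}{6} = \frac{3209}{6}$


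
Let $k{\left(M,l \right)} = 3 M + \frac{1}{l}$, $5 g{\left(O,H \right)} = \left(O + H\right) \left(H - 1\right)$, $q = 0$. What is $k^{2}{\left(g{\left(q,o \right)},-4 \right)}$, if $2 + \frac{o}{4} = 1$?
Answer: $\frac{2209}{16} \approx 138.06$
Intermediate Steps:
$o = -4$ ($o = -8 + 4 \cdot 1 = -8 + 4 = -4$)
$g{\left(O,H \right)} = \frac{\left(-1 + H\right) \left(H + O\right)}{5}$ ($g{\left(O,H \right)} = \frac{\left(O + H\right) \left(H - 1\right)}{5} = \frac{\left(H + O\right) \left(-1 + H\right)}{5} = \frac{\left(-1 + H\right) \left(H + O\right)}{5}$)
$k{\left(M,l \right)} = \frac{1}{l} + 3 M$
$k^{2}{\left(g{\left(q,o \right)},-4 \right)} = \left(\frac{1}{-4} + 3 \left(\left(- \frac{1}{5}\right) \left(-4\right) - 0 + \frac{\left(-4\right)^{2}}{5} + \frac{1}{5} \left(-4\right) 0\right)\right)^{2} = \left(- \frac{1}{4} + 3 \left(\frac{4}{5} + 0 + \frac{1}{5} \cdot 16 + 0\right)\right)^{2} = \left(- \frac{1}{4} + 3 \left(\frac{4}{5} + 0 + \frac{16}{5} + 0\right)\right)^{2} = \left(- \frac{1}{4} + 3 \cdot 4\right)^{2} = \left(- \frac{1}{4} + 12\right)^{2} = \left(\frac{47}{4}\right)^{2} = \frac{2209}{16}$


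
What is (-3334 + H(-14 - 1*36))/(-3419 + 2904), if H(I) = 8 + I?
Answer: 3376/515 ≈ 6.5553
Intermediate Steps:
(-3334 + H(-14 - 1*36))/(-3419 + 2904) = (-3334 + (8 + (-14 - 1*36)))/(-3419 + 2904) = (-3334 + (8 + (-14 - 36)))/(-515) = (-3334 + (8 - 50))*(-1/515) = (-3334 - 42)*(-1/515) = -3376*(-1/515) = 3376/515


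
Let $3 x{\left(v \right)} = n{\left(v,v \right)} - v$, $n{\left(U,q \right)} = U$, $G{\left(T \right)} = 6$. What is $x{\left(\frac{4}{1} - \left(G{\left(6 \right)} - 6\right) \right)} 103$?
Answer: $0$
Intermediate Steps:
$x{\left(v \right)} = 0$ ($x{\left(v \right)} = \frac{v - v}{3} = \frac{1}{3} \cdot 0 = 0$)
$x{\left(\frac{4}{1} - \left(G{\left(6 \right)} - 6\right) \right)} 103 = 0 \cdot 103 = 0$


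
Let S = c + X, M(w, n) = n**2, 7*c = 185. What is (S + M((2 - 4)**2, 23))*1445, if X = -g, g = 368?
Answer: 1895840/7 ≈ 2.7083e+5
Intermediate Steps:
c = 185/7 (c = (1/7)*185 = 185/7 ≈ 26.429)
X = -368 (X = -1*368 = -368)
S = -2391/7 (S = 185/7 - 368 = -2391/7 ≈ -341.57)
(S + M((2 - 4)**2, 23))*1445 = (-2391/7 + 23**2)*1445 = (-2391/7 + 529)*1445 = (1312/7)*1445 = 1895840/7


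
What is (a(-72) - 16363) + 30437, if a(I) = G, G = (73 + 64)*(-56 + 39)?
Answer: 11745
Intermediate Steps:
G = -2329 (G = 137*(-17) = -2329)
a(I) = -2329
(a(-72) - 16363) + 30437 = (-2329 - 16363) + 30437 = -18692 + 30437 = 11745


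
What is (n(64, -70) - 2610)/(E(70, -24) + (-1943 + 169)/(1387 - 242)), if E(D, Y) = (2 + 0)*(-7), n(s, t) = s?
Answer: 1457585/8902 ≈ 163.74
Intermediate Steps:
E(D, Y) = -14 (E(D, Y) = 2*(-7) = -14)
(n(64, -70) - 2610)/(E(70, -24) + (-1943 + 169)/(1387 - 242)) = (64 - 2610)/(-14 + (-1943 + 169)/(1387 - 242)) = -2546/(-14 - 1774/1145) = -2546/(-17804/1145) = -2546*(-1145/17804) = 1457585/8902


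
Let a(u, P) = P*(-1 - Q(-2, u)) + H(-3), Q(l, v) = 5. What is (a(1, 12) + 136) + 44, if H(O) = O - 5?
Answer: 100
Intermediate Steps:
H(O) = -5 + O
a(u, P) = -8 - 6*P (a(u, P) = P*(-1 - 1*5) + (-5 - 3) = P*(-1 - 5) - 8 = P*(-6) - 8 = -6*P - 8 = -8 - 6*P)
(a(1, 12) + 136) + 44 = ((-8 - 6*12) + 136) + 44 = ((-8 - 72) + 136) + 44 = (-80 + 136) + 44 = 56 + 44 = 100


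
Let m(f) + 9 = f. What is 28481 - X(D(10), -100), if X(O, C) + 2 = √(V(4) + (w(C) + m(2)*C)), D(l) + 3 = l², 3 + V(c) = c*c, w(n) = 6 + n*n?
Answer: 28483 - 3*√1191 ≈ 28379.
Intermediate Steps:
w(n) = 6 + n²
m(f) = -9 + f
V(c) = -3 + c² (V(c) = -3 + c*c = -3 + c²)
D(l) = -3 + l²
X(O, C) = -2 + √(19 + C² - 7*C) (X(O, C) = -2 + √((-3 + 4²) + ((6 + C²) + (-9 + 2)*C)) = -2 + √((-3 + 16) + ((6 + C²) - 7*C)) = -2 + √(13 + (6 + C² - 7*C)) = -2 + √(19 + C² - 7*C))
28481 - X(D(10), -100) = 28481 - (-2 + √(19 + (-100)² - 7*(-100))) = 28481 - (-2 + √(19 + 10000 + 700)) = 28481 - (-2 + √10719) = 28481 - (-2 + 3*√1191) = 28481 + (2 - 3*√1191) = 28483 - 3*√1191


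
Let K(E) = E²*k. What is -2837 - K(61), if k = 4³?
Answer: -240981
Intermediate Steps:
k = 64
K(E) = 64*E² (K(E) = E²*64 = 64*E²)
-2837 - K(61) = -2837 - 64*61² = -2837 - 64*3721 = -2837 - 1*238144 = -2837 - 238144 = -240981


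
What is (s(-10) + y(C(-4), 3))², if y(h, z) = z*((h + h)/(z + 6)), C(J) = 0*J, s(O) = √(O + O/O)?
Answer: -9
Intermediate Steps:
s(O) = √(1 + O) (s(O) = √(O + 1) = √(1 + O))
C(J) = 0
y(h, z) = 2*h*z/(6 + z) (y(h, z) = z*((2*h)/(6 + z)) = z*(2*h/(6 + z)) = 2*h*z/(6 + z))
(s(-10) + y(C(-4), 3))² = (√(1 - 10) + 2*0*3/(6 + 3))² = (√(-9) + 2*0*3/9)² = (3*I + 2*0*3*(⅑))² = (3*I + 0)² = (3*I)² = -9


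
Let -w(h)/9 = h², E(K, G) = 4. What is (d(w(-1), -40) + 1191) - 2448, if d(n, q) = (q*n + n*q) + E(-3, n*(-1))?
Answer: -533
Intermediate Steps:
w(h) = -9*h²
d(n, q) = 4 + 2*n*q (d(n, q) = (q*n + n*q) + 4 = (n*q + n*q) + 4 = 2*n*q + 4 = 4 + 2*n*q)
(d(w(-1), -40) + 1191) - 2448 = ((4 + 2*(-9*(-1)²)*(-40)) + 1191) - 2448 = ((4 + 2*(-9*1)*(-40)) + 1191) - 2448 = ((4 + 2*(-9)*(-40)) + 1191) - 2448 = ((4 + 720) + 1191) - 2448 = (724 + 1191) - 2448 = 1915 - 2448 = -533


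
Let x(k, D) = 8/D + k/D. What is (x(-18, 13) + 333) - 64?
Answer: 3487/13 ≈ 268.23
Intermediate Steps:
(x(-18, 13) + 333) - 64 = ((8 - 18)/13 + 333) - 64 = ((1/13)*(-10) + 333) - 64 = (-10/13 + 333) - 64 = 4319/13 - 64 = 3487/13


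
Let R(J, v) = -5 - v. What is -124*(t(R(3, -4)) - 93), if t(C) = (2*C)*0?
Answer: 11532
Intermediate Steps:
t(C) = 0
-124*(t(R(3, -4)) - 93) = -124*(0 - 93) = -124*(-93) = 11532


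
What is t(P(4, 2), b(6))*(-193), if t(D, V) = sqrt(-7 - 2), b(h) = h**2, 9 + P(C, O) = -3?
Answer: -579*I ≈ -579.0*I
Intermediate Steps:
P(C, O) = -12 (P(C, O) = -9 - 3 = -12)
t(D, V) = 3*I (t(D, V) = sqrt(-9) = 3*I)
t(P(4, 2), b(6))*(-193) = (3*I)*(-193) = -579*I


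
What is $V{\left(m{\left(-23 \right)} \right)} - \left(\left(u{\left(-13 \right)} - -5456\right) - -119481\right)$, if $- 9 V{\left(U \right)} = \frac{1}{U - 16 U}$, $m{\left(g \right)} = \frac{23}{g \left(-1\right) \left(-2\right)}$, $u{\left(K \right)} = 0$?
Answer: $- \frac{16866497}{135} \approx -1.2494 \cdot 10^{5}$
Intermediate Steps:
$m{\left(g \right)} = \frac{23}{2 g}$ ($m{\left(g \right)} = \frac{23}{- g \left(-2\right)} = \frac{23}{2 g}$)
$V{\left(U \right)} = \frac{1}{135 U}$ ($V{\left(U \right)} = - \frac{1}{9 \left(U - 16 U\right)} = - \frac{1}{9 \left(- 15 U\right)} = - \frac{\left(- \frac{1}{15}\right) \frac{1}{U}}{9} = \frac{1}{135 U}$)
$V{\left(m{\left(-23 \right)} \right)} - \left(\left(u{\left(-13 \right)} - -5456\right) - -119481\right) = \frac{1}{135 \frac{23}{2 \left(-23\right)}} - \left(\left(0 - -5456\right) - -119481\right) = \frac{1}{135 \cdot \frac{23}{2} \left(- \frac{1}{23}\right)} - \left(\left(0 + 5456\right) + 119481\right) = \frac{1}{135 \left(- \frac{1}{2}\right)} - \left(5456 + 119481\right) = \frac{1}{135} \left(-2\right) - 124937 = - \frac{2}{135} - 124937 = - \frac{16866497}{135}$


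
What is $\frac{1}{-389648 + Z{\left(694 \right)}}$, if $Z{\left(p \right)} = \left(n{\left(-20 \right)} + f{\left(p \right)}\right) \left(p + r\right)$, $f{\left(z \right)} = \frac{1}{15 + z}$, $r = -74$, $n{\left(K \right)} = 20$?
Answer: $- \frac{709}{267468212} \approx -2.6508 \cdot 10^{-6}$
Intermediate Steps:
$Z{\left(p \right)} = \left(-74 + p\right) \left(20 + \frac{1}{15 + p}\right)$ ($Z{\left(p \right)} = \left(20 + \frac{1}{15 + p}\right) \left(p - 74\right) = \left(20 + \frac{1}{15 + p}\right) \left(-74 + p\right) = \left(-74 + p\right) \left(20 + \frac{1}{15 + p}\right)$)
$\frac{1}{-389648 + Z{\left(694 \right)}} = \frac{1}{-389648 + \frac{-22274 - 818226 + 20 \cdot 694^{2}}{15 + 694}} = \frac{1}{-389648 + \frac{-22274 - 818226 + 20 \cdot 481636}{709}} = \frac{1}{-389648 + \frac{-22274 - 818226 + 9632720}{709}} = \frac{1}{-389648 + \frac{1}{709} \cdot 8792220} = \frac{1}{-389648 + \frac{8792220}{709}} = \frac{1}{- \frac{267468212}{709}} = - \frac{709}{267468212}$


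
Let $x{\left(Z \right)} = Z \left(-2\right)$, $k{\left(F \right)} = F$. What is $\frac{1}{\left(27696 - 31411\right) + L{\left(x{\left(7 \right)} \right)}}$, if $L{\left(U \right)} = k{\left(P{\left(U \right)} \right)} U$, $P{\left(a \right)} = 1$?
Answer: $- \frac{1}{3729} \approx -0.00026817$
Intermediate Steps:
$x{\left(Z \right)} = - 2 Z$
$L{\left(U \right)} = U$ ($L{\left(U \right)} = 1 U = U$)
$\frac{1}{\left(27696 - 31411\right) + L{\left(x{\left(7 \right)} \right)}} = \frac{1}{\left(27696 - 31411\right) - 14} = \frac{1}{-3715 - 14} = \frac{1}{-3729} = - \frac{1}{3729}$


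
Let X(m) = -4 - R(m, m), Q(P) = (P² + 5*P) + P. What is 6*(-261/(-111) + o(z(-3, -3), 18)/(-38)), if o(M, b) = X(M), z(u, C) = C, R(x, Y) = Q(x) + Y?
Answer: 9030/703 ≈ 12.845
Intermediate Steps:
Q(P) = P² + 6*P
R(x, Y) = Y + x*(6 + x) (R(x, Y) = x*(6 + x) + Y = Y + x*(6 + x))
X(m) = -4 - m - m*(6 + m) (X(m) = -4 - (m + m*(6 + m)) = -4 + (-m - m*(6 + m)) = -4 - m - m*(6 + m))
o(M, b) = -4 - M - M*(6 + M)
6*(-261/(-111) + o(z(-3, -3), 18)/(-38)) = 6*(-261/(-111) + (-4 - 1*(-3) - 1*(-3)*(6 - 3))/(-38)) = 6*(-261*(-1/111) + (-4 + 3 - 1*(-3)*3)*(-1/38)) = 6*(87/37 + (-4 + 3 + 9)*(-1/38)) = 6*(87/37 + 8*(-1/38)) = 6*(87/37 - 4/19) = 6*(1505/703) = 9030/703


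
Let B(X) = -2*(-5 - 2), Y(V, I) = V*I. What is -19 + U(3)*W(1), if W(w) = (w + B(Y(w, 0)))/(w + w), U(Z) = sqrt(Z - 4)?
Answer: -19 + 15*I/2 ≈ -19.0 + 7.5*I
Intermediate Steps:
Y(V, I) = I*V
B(X) = 14 (B(X) = -2*(-7) = 14)
U(Z) = sqrt(-4 + Z)
W(w) = (14 + w)/(2*w) (W(w) = (w + 14)/(w + w) = (14 + w)/((2*w)) = (14 + w)*(1/(2*w)) = (14 + w)/(2*w))
-19 + U(3)*W(1) = -19 + sqrt(-4 + 3)*((1/2)*(14 + 1)/1) = -19 + sqrt(-1)*((1/2)*1*15) = -19 + I*(15/2) = -19 + 15*I/2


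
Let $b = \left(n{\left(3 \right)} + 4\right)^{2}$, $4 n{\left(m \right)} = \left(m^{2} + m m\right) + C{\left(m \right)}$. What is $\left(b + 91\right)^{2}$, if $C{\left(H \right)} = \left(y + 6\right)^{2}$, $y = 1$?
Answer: $\frac{69639025}{256} \approx 2.7203 \cdot 10^{5}$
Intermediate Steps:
$C{\left(H \right)} = 49$ ($C{\left(H \right)} = \left(1 + 6\right)^{2} = 7^{2} = 49$)
$n{\left(m \right)} = \frac{49}{4} + \frac{m^{2}}{2}$ ($n{\left(m \right)} = \frac{\left(m^{2} + m m\right) + 49}{4} = \frac{\left(m^{2} + m^{2}\right) + 49}{4} = \frac{2 m^{2} + 49}{4} = \frac{49 + 2 m^{2}}{4} = \frac{49}{4} + \frac{m^{2}}{2}$)
$b = \frac{6889}{16}$ ($b = \left(\left(\frac{49}{4} + \frac{3^{2}}{2}\right) + 4\right)^{2} = \left(\left(\frac{49}{4} + \frac{1}{2} \cdot 9\right) + 4\right)^{2} = \left(\left(\frac{49}{4} + \frac{9}{2}\right) + 4\right)^{2} = \left(\frac{67}{4} + 4\right)^{2} = \left(\frac{83}{4}\right)^{2} = \frac{6889}{16} \approx 430.56$)
$\left(b + 91\right)^{2} = \left(\frac{6889}{16} + 91\right)^{2} = \left(\frac{8345}{16}\right)^{2} = \frac{69639025}{256}$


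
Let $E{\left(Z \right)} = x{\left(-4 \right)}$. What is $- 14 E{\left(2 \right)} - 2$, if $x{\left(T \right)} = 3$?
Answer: $-44$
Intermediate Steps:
$E{\left(Z \right)} = 3$
$- 14 E{\left(2 \right)} - 2 = \left(-14\right) 3 - 2 = -42 - 2 = -44$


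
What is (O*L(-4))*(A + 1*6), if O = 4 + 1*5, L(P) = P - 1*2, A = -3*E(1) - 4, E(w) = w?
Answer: 54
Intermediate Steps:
A = -7 (A = -3*1 - 4 = -3 - 4 = -7)
L(P) = -2 + P (L(P) = P - 2 = -2 + P)
O = 9 (O = 4 + 5 = 9)
(O*L(-4))*(A + 1*6) = (9*(-2 - 4))*(-7 + 1*6) = (9*(-6))*(-7 + 6) = -54*(-1) = 54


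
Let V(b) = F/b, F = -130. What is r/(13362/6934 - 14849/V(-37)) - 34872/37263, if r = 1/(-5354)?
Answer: -59245948461723313/63308152151678797 ≈ -0.93583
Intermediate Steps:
r = -1/5354 ≈ -0.00018678
V(b) = -130/b
r/(13362/6934 - 14849/V(-37)) - 34872/37263 = -1/(5354*(13362/6934 - 14849/((-130/(-37))))) - 34872/37263 = -1/(5354*(13362*(1/6934) - 14849/((-130*(-1/37))))) - 34872*1/37263 = -1/(5354*(6681/3467 - 14849/130/37)) - 11624/12421 = -1/(5354*(6681/3467 - 14849*37/130)) - 11624/12421 = -1/(5354*(6681/3467 - 549413/130)) - 11624/12421 = -1/(5354*(-1903946341/450710)) - 11624/12421 = -1/5354*(-450710/1903946341) - 11624/12421 = 225355/5096864354857 - 11624/12421 = -59245948461723313/63308152151678797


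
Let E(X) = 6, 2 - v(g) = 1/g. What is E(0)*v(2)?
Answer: 9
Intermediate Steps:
v(g) = 2 - 1/g
E(0)*v(2) = 6*(2 - 1/2) = 6*(2 - 1*½) = 6*(2 - ½) = 6*(3/2) = 9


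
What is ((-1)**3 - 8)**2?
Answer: 81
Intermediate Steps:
((-1)**3 - 8)**2 = (-1 - 8)**2 = (-9)**2 = 81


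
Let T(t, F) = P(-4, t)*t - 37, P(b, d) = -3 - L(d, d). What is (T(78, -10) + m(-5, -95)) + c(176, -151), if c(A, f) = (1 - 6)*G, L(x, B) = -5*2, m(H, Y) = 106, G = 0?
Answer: 615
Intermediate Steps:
L(x, B) = -10
P(b, d) = 7 (P(b, d) = -3 - 1*(-10) = -3 + 10 = 7)
c(A, f) = 0 (c(A, f) = (1 - 6)*0 = -5*0 = 0)
T(t, F) = -37 + 7*t (T(t, F) = 7*t - 37 = -37 + 7*t)
(T(78, -10) + m(-5, -95)) + c(176, -151) = ((-37 + 7*78) + 106) + 0 = ((-37 + 546) + 106) + 0 = (509 + 106) + 0 = 615 + 0 = 615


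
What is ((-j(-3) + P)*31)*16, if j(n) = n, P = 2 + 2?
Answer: 3472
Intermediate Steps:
P = 4
((-j(-3) + P)*31)*16 = ((-1*(-3) + 4)*31)*16 = ((3 + 4)*31)*16 = (7*31)*16 = 217*16 = 3472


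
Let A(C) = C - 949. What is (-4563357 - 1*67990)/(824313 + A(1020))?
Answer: -4631347/824384 ≈ -5.6180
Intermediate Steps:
A(C) = -949 + C
(-4563357 - 1*67990)/(824313 + A(1020)) = (-4563357 - 1*67990)/(824313 + (-949 + 1020)) = (-4563357 - 67990)/(824313 + 71) = -4631347/824384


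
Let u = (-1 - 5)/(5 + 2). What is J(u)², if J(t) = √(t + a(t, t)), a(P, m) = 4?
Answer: 22/7 ≈ 3.1429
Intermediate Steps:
u = -6/7 ≈ -0.85714
J(t) = √(4 + t) (J(t) = √(t + 4) = √(4 + t))
J(u)² = (√(4 - 6/7))² = (√(22/7))² = (√154/7)² = 22/7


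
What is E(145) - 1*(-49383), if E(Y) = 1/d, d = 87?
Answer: 4296322/87 ≈ 49383.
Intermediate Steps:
E(Y) = 1/87
E(145) - 1*(-49383) = 1/87 - 1*(-49383) = 1/87 + 49383 = 4296322/87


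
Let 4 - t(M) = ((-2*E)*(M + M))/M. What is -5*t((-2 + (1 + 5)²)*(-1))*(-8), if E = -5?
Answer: -640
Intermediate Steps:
t(M) = -16 (t(M) = 4 - (-2*(-5))*(M + M)/M = 4 - 10*(2*M)/M = 4 - 20*M/M = 4 - 1*20 = 4 - 20 = -16)
-5*t((-2 + (1 + 5)²)*(-1))*(-8) = -5*(-16)*(-8) = 80*(-8) = -640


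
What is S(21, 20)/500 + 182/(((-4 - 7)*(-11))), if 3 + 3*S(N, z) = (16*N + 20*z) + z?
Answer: 121371/60500 ≈ 2.0061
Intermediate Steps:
S(N, z) = -1 + 7*z + 16*N/3 (S(N, z) = -1 + ((16*N + 20*z) + z)/3 = -1 + (16*N + 21*z)/3 = -1 + (7*z + 16*N/3) = -1 + 7*z + 16*N/3)
S(21, 20)/500 + 182/(((-4 - 7)*(-11))) = (-1 + 7*20 + (16/3)*21)/500 + 182/(((-4 - 7)*(-11))) = (-1 + 140 + 112)*(1/500) + 182/((-11*(-11))) = 251*(1/500) + 182/121 = 251/500 + 182*(1/121) = 251/500 + 182/121 = 121371/60500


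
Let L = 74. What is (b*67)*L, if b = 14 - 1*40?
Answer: -128908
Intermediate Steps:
b = -26 (b = 14 - 40 = -26)
(b*67)*L = -26*67*74 = -1742*74 = -128908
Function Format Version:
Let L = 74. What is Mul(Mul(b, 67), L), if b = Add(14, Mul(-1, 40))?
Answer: -128908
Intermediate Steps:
b = -26 (b = Add(14, -40) = -26)
Mul(Mul(b, 67), L) = Mul(Mul(-26, 67), 74) = Mul(-1742, 74) = -128908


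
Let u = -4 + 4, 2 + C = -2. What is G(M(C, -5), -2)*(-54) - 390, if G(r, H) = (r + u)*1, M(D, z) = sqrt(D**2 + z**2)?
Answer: -390 - 54*sqrt(41) ≈ -735.77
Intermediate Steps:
C = -4 (C = -2 - 2 = -4)
u = 0
G(r, H) = r (G(r, H) = (r + 0)*1 = r*1 = r)
G(M(C, -5), -2)*(-54) - 390 = sqrt((-4)**2 + (-5)**2)*(-54) - 390 = sqrt(16 + 25)*(-54) - 390 = sqrt(41)*(-54) - 390 = -54*sqrt(41) - 390 = -390 - 54*sqrt(41)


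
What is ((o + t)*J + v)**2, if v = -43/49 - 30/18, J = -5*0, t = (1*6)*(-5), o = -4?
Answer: 139876/21609 ≈ 6.4730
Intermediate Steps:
t = -30 (t = 6*(-5) = -30)
J = 0
v = -374/147 (v = -43*1/49 - 30*1/18 = -43/49 - 5/3 = -374/147 ≈ -2.5442)
((o + t)*J + v)**2 = ((-4 - 30)*0 - 374/147)**2 = (-34*0 - 374/147)**2 = (0 - 374/147)**2 = (-374/147)**2 = 139876/21609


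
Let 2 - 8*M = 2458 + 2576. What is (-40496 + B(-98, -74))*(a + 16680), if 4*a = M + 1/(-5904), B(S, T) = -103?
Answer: -1760197897393/2624 ≈ -6.7081e+8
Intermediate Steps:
M = -629 (M = ¼ - (2458 + 2576)/8 = ¼ - ⅛*5034 = ¼ - 2517/4 = -629)
a = -3713617/23616 (a = (-629 + 1/(-5904))/4 = (-629 - 1/5904)/4 = (¼)*(-3713617/5904) = -3713617/23616 ≈ -157.25)
(-40496 + B(-98, -74))*(a + 16680) = (-40496 - 103)*(-3713617/23616 + 16680) = -40599*390201263/23616 = -1760197897393/2624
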